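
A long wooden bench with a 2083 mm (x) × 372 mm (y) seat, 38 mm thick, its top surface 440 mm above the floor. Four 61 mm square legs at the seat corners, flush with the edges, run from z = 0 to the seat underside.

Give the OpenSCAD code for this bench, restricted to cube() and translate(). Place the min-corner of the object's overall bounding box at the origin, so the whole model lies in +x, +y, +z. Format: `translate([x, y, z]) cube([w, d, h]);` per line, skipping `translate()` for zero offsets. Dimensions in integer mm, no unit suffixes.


translate([0, 0, 402]) cube([2083, 372, 38]);
cube([61, 61, 402]);
translate([0, 311, 0]) cube([61, 61, 402]);
translate([2022, 0, 0]) cube([61, 61, 402]);
translate([2022, 311, 0]) cube([61, 61, 402]);


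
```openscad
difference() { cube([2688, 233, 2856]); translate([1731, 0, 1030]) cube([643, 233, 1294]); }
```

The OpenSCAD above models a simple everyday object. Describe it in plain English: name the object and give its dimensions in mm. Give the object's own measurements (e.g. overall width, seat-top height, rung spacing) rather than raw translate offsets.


A wall 2688 mm long (x), 233 mm thick (y), 2856 mm tall, with a rectangular window opening cut through it. The opening is 643 mm wide and 1294 mm tall; its sill is at z = 1030 mm and its near (−x) edge is 1731 mm from the wall's −x end. The opening passes through the full wall thickness.


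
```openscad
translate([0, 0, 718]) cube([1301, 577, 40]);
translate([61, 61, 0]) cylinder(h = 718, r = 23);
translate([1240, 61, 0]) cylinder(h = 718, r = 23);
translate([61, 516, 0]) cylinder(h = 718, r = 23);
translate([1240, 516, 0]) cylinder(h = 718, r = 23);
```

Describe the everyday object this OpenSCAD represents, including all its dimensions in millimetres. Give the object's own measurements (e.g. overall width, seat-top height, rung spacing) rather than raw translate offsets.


A table: top 1301 mm (x) × 577 mm (y), 40 mm thick, upper face at z = 758 mm, on four round legs of 46 mm diameter, each leg's bounding box inset 38 mm from the nearest pair of top edges from z = 0 to the bottom of the top.


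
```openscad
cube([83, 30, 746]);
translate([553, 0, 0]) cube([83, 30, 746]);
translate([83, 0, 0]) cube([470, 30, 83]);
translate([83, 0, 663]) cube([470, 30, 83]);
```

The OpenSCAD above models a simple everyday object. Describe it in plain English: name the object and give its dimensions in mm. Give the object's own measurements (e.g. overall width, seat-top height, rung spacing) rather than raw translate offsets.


A rectangular picture frame lying in the x–z plane (depth along y). The opening is 470 mm wide (x) by 580 mm tall (z), surrounded by a border 83 mm wide on all four sides. The frame is 30 mm deep and is made of two full-height vertical stiles with two horizontal rails fitted between them.


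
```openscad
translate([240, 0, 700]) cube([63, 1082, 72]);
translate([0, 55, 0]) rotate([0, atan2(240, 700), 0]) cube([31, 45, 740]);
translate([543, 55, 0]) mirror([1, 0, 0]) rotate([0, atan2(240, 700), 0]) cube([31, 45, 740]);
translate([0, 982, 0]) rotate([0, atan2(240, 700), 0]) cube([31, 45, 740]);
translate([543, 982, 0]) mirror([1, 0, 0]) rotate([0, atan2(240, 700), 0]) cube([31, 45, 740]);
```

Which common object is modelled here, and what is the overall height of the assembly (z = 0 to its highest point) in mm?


A sawhorse. The overall height is 772 mm.

A beam across two mirrored pairs of raked legs — a sawhorse. The beam's underside is at z = 700 (matching the legs' vertical rise in atan2(240, 700)) and the beam is 72 mm tall, so its top is at 700 + 72 = 772 mm. The raked legs top out at the beam's underside, so that is the highest point.


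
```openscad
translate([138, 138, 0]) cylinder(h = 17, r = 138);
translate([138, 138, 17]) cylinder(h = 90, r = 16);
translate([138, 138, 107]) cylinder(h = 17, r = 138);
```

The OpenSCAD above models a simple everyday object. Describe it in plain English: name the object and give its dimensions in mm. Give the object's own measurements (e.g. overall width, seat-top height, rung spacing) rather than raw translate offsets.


A spool: two coaxial disc flanges of radius 138 mm and thickness 17 mm, joined by a core cylinder of radius 16 mm and height 90 mm. The lower flange rests on z = 0 and the three cylinders share a vertical axis.


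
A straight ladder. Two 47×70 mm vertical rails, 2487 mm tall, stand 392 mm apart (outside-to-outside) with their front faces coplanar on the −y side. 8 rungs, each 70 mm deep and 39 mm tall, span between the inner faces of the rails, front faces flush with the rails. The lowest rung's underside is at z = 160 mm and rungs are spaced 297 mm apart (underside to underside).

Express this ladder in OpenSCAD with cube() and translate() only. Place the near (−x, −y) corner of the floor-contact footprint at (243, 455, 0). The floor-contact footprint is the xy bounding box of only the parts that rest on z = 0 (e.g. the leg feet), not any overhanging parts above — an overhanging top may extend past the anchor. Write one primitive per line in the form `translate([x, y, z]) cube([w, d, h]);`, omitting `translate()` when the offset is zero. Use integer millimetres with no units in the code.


// rung span = 392 - 2*47 = 298
// rung[k] z = 160 + k*297
translate([243, 455, 0]) cube([47, 70, 2487]);
translate([588, 455, 0]) cube([47, 70, 2487]);
translate([290, 455, 160]) cube([298, 70, 39]);
translate([290, 455, 457]) cube([298, 70, 39]);
translate([290, 455, 754]) cube([298, 70, 39]);
translate([290, 455, 1051]) cube([298, 70, 39]);
translate([290, 455, 1348]) cube([298, 70, 39]);
translate([290, 455, 1645]) cube([298, 70, 39]);
translate([290, 455, 1942]) cube([298, 70, 39]);
translate([290, 455, 2239]) cube([298, 70, 39]);


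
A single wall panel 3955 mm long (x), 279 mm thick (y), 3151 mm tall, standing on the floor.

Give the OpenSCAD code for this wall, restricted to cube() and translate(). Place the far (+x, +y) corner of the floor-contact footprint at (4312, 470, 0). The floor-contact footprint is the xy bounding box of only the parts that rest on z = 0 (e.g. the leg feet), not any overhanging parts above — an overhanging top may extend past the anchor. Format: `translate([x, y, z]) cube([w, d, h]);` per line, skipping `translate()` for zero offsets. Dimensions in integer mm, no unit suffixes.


translate([357, 191, 0]) cube([3955, 279, 3151]);


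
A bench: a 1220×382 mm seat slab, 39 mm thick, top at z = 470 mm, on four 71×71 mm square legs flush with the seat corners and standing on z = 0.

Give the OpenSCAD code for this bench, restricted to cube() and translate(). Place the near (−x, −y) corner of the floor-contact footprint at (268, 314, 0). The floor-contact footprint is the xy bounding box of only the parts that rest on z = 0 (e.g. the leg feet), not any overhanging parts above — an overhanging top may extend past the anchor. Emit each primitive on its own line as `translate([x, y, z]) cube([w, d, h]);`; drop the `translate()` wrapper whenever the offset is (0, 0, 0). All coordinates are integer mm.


// leg_h = 470 − 39 = 431
translate([268, 314, 431]) cube([1220, 382, 39]);
translate([268, 314, 0]) cube([71, 71, 431]);
translate([268, 625, 0]) cube([71, 71, 431]);
translate([1417, 314, 0]) cube([71, 71, 431]);
translate([1417, 625, 0]) cube([71, 71, 431]);


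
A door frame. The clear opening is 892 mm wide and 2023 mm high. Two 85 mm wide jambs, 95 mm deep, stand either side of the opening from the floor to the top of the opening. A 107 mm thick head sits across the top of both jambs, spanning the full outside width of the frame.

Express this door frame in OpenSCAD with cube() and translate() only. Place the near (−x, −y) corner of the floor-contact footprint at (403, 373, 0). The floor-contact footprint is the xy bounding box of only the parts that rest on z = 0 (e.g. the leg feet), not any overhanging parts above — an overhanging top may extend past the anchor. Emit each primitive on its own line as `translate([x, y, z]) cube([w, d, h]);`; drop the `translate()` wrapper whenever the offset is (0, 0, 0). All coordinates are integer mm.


translate([403, 373, 0]) cube([85, 95, 2023]);
translate([1380, 373, 0]) cube([85, 95, 2023]);
translate([403, 373, 2023]) cube([1062, 95, 107]);


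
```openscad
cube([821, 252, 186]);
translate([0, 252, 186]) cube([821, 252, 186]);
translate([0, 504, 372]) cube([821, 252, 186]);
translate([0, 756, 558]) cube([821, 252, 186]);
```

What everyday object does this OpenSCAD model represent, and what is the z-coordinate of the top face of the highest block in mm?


A staircase. The total rise is 744 mm.

4 identical blocks, each offset up and back from the previous — a staircase. Each step is 186 mm tall and there are 4 of them, so the total rise is 4 × 186 = 744 mm.


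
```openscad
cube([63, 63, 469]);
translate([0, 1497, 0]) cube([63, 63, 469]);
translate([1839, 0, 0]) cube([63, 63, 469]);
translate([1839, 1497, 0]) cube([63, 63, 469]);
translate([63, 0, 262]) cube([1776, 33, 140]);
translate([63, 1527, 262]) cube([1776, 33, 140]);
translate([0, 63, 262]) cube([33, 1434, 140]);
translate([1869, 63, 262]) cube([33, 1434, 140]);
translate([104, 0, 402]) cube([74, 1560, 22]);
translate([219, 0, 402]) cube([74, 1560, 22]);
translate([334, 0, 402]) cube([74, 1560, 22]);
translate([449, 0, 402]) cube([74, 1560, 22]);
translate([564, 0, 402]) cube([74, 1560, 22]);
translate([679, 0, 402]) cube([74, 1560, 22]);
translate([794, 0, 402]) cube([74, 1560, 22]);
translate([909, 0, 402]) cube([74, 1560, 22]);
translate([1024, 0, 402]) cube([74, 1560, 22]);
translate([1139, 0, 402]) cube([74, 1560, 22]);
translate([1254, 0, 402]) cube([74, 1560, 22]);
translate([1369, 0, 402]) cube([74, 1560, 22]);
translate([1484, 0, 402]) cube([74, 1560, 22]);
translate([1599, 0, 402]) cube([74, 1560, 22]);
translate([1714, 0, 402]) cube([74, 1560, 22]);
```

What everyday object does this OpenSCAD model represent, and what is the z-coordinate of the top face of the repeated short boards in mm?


A bed frame. The slat-top height is 424 mm.

Four posts, four rails, and a row of slats — a bed frame. Slats sit on the rails at z = 262 + 140 = 402; with slat thickness 22, the top is 424 mm.


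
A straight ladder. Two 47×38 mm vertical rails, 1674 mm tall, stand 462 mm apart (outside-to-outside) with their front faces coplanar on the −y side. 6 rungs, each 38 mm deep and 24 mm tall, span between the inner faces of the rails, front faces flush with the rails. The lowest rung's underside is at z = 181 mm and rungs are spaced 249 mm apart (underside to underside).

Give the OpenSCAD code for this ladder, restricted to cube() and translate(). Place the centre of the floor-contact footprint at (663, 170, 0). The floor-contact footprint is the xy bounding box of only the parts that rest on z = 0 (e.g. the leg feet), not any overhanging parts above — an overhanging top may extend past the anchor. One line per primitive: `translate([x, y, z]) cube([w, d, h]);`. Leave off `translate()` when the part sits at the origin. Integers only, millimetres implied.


translate([432, 151, 0]) cube([47, 38, 1674]);
translate([847, 151, 0]) cube([47, 38, 1674]);
translate([479, 151, 181]) cube([368, 38, 24]);
translate([479, 151, 430]) cube([368, 38, 24]);
translate([479, 151, 679]) cube([368, 38, 24]);
translate([479, 151, 928]) cube([368, 38, 24]);
translate([479, 151, 1177]) cube([368, 38, 24]);
translate([479, 151, 1426]) cube([368, 38, 24]);


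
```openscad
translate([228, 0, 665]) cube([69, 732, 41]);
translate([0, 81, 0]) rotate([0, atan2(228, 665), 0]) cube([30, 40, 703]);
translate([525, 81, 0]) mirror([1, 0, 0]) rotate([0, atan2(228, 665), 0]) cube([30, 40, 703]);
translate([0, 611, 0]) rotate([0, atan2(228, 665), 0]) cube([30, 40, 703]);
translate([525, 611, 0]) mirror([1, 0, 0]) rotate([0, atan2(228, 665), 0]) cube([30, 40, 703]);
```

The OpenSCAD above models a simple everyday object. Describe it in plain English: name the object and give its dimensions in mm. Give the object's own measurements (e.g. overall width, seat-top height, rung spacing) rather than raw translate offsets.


A sawhorse. A 69×732×41 mm beam (x, y, z) sits on two A-frame leg pairs. Each pair is two raked legs of 30×40 mm section (40 mm along y) splaying symmetrically in x. Each leg rises 665 mm vertically over 228 mm of horizontal reach and is 703 mm long along its own axis. Every leg's outer bottom edge rests on the floor and its outer top edge meets a bottom edge of the beam — the left legs (tilting toward +x) meet the beam's −x bottom edge, the right legs (their mirror images, tilting toward −x) meet its +x bottom edge — so the leg tops tuck under the beam, the beam's underside is 665 mm above the floor, and the feet are 525 mm apart outside-to-outside with the beam centred between them. The two leg pairs are set in 81 mm from either end of the beam.


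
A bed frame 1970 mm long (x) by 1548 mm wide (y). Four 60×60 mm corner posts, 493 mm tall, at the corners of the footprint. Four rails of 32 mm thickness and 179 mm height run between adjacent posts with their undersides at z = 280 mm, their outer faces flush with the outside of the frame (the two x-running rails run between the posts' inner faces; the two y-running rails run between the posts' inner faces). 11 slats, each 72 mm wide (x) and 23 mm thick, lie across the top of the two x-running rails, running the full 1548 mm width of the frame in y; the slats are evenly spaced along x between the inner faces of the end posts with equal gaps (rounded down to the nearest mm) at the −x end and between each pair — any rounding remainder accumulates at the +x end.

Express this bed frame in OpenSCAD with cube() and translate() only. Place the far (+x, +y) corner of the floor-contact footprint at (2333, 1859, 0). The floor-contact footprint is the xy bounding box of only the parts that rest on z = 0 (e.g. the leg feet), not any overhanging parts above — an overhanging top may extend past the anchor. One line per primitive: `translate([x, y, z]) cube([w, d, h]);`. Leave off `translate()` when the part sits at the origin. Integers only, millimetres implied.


// slat z = rail_z + rail_h = 280 + 179 = 459
// slat gap = ⌊(1850 − 11·72) / 12⌋ = 88
translate([363, 311, 0]) cube([60, 60, 493]);
translate([363, 1799, 0]) cube([60, 60, 493]);
translate([2273, 311, 0]) cube([60, 60, 493]);
translate([2273, 1799, 0]) cube([60, 60, 493]);
translate([423, 311, 280]) cube([1850, 32, 179]);
translate([423, 1827, 280]) cube([1850, 32, 179]);
translate([363, 371, 280]) cube([32, 1428, 179]);
translate([2301, 371, 280]) cube([32, 1428, 179]);
translate([511, 311, 459]) cube([72, 1548, 23]);
translate([671, 311, 459]) cube([72, 1548, 23]);
translate([831, 311, 459]) cube([72, 1548, 23]);
translate([991, 311, 459]) cube([72, 1548, 23]);
translate([1151, 311, 459]) cube([72, 1548, 23]);
translate([1311, 311, 459]) cube([72, 1548, 23]);
translate([1471, 311, 459]) cube([72, 1548, 23]);
translate([1631, 311, 459]) cube([72, 1548, 23]);
translate([1791, 311, 459]) cube([72, 1548, 23]);
translate([1951, 311, 459]) cube([72, 1548, 23]);
translate([2111, 311, 459]) cube([72, 1548, 23]);


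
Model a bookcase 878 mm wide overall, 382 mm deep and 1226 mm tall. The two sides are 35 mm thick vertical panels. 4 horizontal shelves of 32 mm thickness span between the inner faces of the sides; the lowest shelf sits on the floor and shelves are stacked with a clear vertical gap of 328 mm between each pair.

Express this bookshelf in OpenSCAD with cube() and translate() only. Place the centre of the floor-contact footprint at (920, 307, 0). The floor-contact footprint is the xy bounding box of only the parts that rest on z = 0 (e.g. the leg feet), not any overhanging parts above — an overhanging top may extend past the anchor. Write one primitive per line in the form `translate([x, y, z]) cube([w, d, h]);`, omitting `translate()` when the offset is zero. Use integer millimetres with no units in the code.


translate([481, 116, 0]) cube([35, 382, 1226]);
translate([1324, 116, 0]) cube([35, 382, 1226]);
translate([516, 116, 0]) cube([808, 382, 32]);
translate([516, 116, 360]) cube([808, 382, 32]);
translate([516, 116, 720]) cube([808, 382, 32]);
translate([516, 116, 1080]) cube([808, 382, 32]);


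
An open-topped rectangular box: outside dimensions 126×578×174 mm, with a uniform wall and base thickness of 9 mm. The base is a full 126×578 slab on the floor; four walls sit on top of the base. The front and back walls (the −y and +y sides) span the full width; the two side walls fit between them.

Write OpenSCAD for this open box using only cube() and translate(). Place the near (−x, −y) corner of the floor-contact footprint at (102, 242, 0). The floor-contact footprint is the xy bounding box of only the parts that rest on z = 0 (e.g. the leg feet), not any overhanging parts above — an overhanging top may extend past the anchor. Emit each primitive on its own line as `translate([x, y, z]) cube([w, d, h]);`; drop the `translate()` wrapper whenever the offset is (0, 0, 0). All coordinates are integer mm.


translate([102, 242, 0]) cube([126, 578, 9]);
translate([102, 242, 9]) cube([126, 9, 165]);
translate([102, 811, 9]) cube([126, 9, 165]);
translate([102, 251, 9]) cube([9, 560, 165]);
translate([219, 251, 9]) cube([9, 560, 165]);


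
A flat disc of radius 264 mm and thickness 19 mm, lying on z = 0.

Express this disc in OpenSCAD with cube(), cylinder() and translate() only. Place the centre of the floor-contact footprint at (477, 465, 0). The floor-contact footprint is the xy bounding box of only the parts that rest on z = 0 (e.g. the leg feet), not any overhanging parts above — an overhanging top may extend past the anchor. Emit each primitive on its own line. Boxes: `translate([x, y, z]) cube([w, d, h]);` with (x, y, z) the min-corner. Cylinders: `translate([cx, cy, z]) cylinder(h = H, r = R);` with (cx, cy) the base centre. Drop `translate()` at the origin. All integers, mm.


translate([477, 465, 0]) cylinder(h = 19, r = 264);


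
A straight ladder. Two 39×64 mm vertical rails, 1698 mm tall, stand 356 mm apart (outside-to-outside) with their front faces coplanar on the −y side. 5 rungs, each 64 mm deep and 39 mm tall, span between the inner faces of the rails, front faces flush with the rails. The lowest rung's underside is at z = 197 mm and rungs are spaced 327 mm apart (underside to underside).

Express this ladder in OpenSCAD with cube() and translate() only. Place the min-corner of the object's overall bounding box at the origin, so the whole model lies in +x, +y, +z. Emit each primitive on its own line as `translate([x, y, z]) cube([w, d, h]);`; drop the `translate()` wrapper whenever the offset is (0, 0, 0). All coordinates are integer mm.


cube([39, 64, 1698]);
translate([317, 0, 0]) cube([39, 64, 1698]);
translate([39, 0, 197]) cube([278, 64, 39]);
translate([39, 0, 524]) cube([278, 64, 39]);
translate([39, 0, 851]) cube([278, 64, 39]);
translate([39, 0, 1178]) cube([278, 64, 39]);
translate([39, 0, 1505]) cube([278, 64, 39]);


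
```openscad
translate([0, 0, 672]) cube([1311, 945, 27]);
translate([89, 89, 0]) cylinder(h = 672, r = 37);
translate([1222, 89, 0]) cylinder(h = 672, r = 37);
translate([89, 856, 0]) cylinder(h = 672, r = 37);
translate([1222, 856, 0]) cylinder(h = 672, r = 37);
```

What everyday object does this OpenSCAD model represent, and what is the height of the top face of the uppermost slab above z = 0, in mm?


A table. The table height is 699 mm.

A 1311×945×27 slab sits at z = 672 on four Ø74 mm round legs — a table. The top surface is at 672 + 27 = 699 mm.


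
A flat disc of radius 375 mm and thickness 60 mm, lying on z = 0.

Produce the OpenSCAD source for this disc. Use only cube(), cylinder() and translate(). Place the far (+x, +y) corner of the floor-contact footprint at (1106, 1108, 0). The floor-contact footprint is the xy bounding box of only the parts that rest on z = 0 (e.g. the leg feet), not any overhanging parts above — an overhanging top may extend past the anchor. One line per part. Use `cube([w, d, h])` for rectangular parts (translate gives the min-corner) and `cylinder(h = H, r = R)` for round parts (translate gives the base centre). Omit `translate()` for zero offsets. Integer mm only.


translate([731, 733, 0]) cylinder(h = 60, r = 375);


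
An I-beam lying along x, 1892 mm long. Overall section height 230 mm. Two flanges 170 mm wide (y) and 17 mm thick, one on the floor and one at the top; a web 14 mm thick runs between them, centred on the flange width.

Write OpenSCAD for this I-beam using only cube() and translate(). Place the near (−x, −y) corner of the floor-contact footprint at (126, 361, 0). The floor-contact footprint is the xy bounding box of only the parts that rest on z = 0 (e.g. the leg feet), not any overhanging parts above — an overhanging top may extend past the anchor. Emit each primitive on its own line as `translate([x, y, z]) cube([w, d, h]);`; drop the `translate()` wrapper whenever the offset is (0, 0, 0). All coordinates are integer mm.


translate([126, 361, 0]) cube([1892, 170, 17]);
translate([126, 439, 17]) cube([1892, 14, 196]);
translate([126, 361, 213]) cube([1892, 170, 17]);


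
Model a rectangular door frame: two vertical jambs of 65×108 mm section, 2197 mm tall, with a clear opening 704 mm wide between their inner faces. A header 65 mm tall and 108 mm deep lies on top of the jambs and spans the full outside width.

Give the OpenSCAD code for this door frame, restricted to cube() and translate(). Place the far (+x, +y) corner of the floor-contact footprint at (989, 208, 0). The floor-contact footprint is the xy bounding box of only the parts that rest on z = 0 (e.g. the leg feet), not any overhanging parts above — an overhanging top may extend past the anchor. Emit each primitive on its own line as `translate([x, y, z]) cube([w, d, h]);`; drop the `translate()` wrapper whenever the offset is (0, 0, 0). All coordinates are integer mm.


translate([155, 100, 0]) cube([65, 108, 2197]);
translate([924, 100, 0]) cube([65, 108, 2197]);
translate([155, 100, 2197]) cube([834, 108, 65]);


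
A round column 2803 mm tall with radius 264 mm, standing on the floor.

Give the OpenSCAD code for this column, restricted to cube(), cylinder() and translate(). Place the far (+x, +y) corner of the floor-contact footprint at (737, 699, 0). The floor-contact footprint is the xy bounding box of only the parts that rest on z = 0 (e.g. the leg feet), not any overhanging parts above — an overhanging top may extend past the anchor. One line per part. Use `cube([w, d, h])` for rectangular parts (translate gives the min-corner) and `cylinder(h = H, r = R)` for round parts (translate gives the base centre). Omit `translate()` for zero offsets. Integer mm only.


translate([473, 435, 0]) cylinder(h = 2803, r = 264);


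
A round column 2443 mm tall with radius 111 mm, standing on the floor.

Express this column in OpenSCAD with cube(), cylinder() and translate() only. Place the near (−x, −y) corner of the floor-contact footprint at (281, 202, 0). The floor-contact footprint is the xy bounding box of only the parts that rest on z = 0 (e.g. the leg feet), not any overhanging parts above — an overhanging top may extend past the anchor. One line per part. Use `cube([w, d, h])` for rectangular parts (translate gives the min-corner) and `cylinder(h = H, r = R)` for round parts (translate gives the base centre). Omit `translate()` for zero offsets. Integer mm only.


translate([392, 313, 0]) cylinder(h = 2443, r = 111);


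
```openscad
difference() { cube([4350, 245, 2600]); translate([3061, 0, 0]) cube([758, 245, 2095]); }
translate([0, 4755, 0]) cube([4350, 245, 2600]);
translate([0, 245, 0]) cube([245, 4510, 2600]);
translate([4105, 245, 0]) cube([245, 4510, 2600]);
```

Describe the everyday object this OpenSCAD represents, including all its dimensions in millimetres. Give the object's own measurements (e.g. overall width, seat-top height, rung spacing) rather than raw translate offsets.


A single room: four walls, each 2600 mm tall and 245 mm thick, enclosing an outside footprint 4350×5000 mm (x × y), no floor or roof. The front and back walls (−y and +y sides) run the full x-width; the side walls fit between their inner faces. A door opening 758 mm wide and 2095 mm tall is cut through the front wall from the floor up, its −x edge 3061 mm from the wall's −x end.


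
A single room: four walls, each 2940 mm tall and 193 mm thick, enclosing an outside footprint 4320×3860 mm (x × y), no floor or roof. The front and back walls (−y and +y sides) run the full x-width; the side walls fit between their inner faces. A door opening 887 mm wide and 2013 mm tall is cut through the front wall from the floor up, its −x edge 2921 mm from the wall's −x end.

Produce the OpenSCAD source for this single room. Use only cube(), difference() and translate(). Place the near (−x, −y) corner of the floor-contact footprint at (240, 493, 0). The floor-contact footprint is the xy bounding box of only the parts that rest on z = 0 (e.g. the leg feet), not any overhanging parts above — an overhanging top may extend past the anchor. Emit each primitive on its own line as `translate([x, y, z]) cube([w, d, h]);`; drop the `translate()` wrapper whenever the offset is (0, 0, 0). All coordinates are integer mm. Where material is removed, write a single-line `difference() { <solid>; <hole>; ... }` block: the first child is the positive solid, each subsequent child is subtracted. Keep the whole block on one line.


difference() { translate([240, 493, 0]) cube([4320, 193, 2940]); translate([3161, 493, 0]) cube([887, 193, 2013]); }
translate([240, 4160, 0]) cube([4320, 193, 2940]);
translate([240, 686, 0]) cube([193, 3474, 2940]);
translate([4367, 686, 0]) cube([193, 3474, 2940]);


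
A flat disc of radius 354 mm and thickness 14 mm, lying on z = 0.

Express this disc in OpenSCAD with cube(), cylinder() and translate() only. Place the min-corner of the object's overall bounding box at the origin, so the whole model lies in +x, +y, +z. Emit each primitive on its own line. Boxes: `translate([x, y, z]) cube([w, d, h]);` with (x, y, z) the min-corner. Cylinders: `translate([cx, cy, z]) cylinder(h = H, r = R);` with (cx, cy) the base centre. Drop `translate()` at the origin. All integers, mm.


translate([354, 354, 0]) cylinder(h = 14, r = 354);


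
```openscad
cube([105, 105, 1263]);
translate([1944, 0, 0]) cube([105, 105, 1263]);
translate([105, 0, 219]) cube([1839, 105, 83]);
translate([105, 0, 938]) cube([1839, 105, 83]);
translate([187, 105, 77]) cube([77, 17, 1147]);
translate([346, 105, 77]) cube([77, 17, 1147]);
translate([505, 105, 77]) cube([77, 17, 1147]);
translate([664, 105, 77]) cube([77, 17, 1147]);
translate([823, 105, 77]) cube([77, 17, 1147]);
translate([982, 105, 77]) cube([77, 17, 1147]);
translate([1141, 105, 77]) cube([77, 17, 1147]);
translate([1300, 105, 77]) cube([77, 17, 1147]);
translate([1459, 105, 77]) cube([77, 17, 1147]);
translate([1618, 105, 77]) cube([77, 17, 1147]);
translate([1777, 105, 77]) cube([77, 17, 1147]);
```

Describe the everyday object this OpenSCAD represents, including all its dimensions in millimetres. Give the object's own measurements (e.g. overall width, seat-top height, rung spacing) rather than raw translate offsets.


A fence section. Two 105×105 mm posts, 1263 mm tall, stand on the floor with a clear span of 1839 mm between their inner faces. Two horizontal rails of 105×83 mm section span the gap between the posts with their undersides at z = 219 mm and z = 938 mm, flush with the posts' −y face. 11 pickets, each 77 mm wide, 17 mm thick and 1147 mm tall, are fixed to the +y face of the rails with their bottoms at z = 77 mm, spaced across the span with a 82 mm gap after the −x post and between neighbouring pickets, with 90 mm left before the +x post.


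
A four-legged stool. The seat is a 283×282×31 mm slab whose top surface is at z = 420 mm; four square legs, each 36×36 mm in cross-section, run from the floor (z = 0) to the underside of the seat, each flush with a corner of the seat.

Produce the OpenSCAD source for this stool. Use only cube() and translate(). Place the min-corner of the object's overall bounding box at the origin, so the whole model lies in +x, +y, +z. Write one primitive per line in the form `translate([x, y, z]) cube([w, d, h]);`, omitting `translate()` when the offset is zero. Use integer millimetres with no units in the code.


translate([0, 0, 389]) cube([283, 282, 31]);
cube([36, 36, 389]);
translate([247, 0, 0]) cube([36, 36, 389]);
translate([0, 246, 0]) cube([36, 36, 389]);
translate([247, 246, 0]) cube([36, 36, 389]);


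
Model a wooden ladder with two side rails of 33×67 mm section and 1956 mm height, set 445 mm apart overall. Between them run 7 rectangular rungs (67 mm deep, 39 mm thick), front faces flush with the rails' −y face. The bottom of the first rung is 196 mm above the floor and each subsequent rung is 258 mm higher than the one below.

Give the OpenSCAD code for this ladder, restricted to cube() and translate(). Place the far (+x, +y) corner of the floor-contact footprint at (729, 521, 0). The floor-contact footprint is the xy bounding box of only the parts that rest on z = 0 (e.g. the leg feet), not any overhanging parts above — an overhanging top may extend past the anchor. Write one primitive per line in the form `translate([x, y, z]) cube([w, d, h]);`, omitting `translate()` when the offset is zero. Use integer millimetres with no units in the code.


translate([284, 454, 0]) cube([33, 67, 1956]);
translate([696, 454, 0]) cube([33, 67, 1956]);
translate([317, 454, 196]) cube([379, 67, 39]);
translate([317, 454, 454]) cube([379, 67, 39]);
translate([317, 454, 712]) cube([379, 67, 39]);
translate([317, 454, 970]) cube([379, 67, 39]);
translate([317, 454, 1228]) cube([379, 67, 39]);
translate([317, 454, 1486]) cube([379, 67, 39]);
translate([317, 454, 1744]) cube([379, 67, 39]);


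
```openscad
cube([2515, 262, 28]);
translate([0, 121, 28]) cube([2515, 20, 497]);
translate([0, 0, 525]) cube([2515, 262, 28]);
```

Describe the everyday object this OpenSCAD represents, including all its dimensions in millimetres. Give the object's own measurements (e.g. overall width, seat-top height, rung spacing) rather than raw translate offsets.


An I-beam lying along x, 2515 mm long. Overall section height 553 mm. Two flanges 262 mm wide (y) and 28 mm thick, one on the floor and one at the top; a web 20 mm thick runs between them, centred on the flange width.


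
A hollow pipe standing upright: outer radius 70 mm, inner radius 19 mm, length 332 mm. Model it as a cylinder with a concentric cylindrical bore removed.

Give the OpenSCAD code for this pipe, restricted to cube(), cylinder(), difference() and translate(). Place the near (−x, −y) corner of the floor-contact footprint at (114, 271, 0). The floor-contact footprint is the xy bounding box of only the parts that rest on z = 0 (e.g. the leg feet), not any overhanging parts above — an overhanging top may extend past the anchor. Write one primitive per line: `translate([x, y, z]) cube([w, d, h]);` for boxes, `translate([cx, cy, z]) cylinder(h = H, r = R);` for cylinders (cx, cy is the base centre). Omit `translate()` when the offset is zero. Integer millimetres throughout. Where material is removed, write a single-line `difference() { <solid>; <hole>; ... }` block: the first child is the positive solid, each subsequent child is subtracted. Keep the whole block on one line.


difference() { translate([184, 341, 0]) cylinder(h = 332, r = 70); translate([184, 341, 0]) cylinder(h = 332, r = 19); }


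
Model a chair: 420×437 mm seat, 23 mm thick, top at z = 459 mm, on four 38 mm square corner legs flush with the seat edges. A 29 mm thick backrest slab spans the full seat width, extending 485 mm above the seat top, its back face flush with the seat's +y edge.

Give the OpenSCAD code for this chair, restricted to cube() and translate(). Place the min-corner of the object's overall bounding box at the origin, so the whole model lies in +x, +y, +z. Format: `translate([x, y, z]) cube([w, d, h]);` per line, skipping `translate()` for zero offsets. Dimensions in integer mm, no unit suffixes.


translate([0, 0, 436]) cube([420, 437, 23]);
cube([38, 38, 436]);
translate([382, 0, 0]) cube([38, 38, 436]);
translate([0, 399, 0]) cube([38, 38, 436]);
translate([382, 399, 0]) cube([38, 38, 436]);
translate([0, 408, 459]) cube([420, 29, 485]);


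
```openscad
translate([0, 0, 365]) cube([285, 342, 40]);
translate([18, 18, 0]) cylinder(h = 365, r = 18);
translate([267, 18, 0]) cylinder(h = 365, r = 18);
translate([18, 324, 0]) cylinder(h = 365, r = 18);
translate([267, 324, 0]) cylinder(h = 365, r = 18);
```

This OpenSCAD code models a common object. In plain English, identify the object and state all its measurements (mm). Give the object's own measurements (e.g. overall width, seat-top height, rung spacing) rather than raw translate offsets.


A four-legged stool. The seat is a 285×342×40 mm slab whose top surface is at z = 405 mm; four round legs, each 36 mm in diameter, run from the floor (z = 0) to the underside of the seat, each leg's axis is inset half a diameter from the nearest pair of seat edges (so the leg's bounding box is flush with the corner).


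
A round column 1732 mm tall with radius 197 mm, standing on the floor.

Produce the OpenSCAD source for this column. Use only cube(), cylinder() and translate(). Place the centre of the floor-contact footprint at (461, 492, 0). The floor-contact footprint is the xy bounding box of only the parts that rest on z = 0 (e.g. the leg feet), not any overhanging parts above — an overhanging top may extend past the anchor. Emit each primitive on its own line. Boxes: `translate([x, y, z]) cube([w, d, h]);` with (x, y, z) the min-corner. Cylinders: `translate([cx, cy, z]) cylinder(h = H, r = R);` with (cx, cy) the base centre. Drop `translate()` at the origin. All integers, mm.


translate([461, 492, 0]) cylinder(h = 1732, r = 197);


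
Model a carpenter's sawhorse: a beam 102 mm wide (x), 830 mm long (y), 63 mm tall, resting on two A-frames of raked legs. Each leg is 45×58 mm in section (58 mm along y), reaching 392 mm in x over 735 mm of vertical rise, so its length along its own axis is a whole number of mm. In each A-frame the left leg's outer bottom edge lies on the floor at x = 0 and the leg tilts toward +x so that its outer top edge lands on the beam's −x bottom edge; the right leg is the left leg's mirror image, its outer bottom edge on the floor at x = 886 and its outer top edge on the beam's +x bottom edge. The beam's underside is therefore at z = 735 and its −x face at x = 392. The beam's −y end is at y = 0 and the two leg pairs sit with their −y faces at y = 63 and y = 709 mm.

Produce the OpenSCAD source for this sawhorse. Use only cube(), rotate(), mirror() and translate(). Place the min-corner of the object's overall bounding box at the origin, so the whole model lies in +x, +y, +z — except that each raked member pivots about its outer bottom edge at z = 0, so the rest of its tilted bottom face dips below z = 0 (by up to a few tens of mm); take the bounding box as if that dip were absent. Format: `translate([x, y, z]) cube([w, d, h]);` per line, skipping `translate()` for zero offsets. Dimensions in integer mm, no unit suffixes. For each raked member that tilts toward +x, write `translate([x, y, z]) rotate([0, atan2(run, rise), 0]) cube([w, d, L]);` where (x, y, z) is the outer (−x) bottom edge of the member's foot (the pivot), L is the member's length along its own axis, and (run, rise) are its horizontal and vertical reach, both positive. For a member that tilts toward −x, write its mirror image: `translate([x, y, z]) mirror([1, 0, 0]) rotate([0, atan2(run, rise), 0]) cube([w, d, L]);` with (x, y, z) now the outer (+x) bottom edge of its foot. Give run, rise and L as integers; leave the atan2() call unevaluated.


translate([392, 0, 735]) cube([102, 830, 63]);
translate([0, 63, 0]) rotate([0, atan2(392, 735), 0]) cube([45, 58, 833]);
translate([886, 63, 0]) mirror([1, 0, 0]) rotate([0, atan2(392, 735), 0]) cube([45, 58, 833]);
translate([0, 709, 0]) rotate([0, atan2(392, 735), 0]) cube([45, 58, 833]);
translate([886, 709, 0]) mirror([1, 0, 0]) rotate([0, atan2(392, 735), 0]) cube([45, 58, 833]);


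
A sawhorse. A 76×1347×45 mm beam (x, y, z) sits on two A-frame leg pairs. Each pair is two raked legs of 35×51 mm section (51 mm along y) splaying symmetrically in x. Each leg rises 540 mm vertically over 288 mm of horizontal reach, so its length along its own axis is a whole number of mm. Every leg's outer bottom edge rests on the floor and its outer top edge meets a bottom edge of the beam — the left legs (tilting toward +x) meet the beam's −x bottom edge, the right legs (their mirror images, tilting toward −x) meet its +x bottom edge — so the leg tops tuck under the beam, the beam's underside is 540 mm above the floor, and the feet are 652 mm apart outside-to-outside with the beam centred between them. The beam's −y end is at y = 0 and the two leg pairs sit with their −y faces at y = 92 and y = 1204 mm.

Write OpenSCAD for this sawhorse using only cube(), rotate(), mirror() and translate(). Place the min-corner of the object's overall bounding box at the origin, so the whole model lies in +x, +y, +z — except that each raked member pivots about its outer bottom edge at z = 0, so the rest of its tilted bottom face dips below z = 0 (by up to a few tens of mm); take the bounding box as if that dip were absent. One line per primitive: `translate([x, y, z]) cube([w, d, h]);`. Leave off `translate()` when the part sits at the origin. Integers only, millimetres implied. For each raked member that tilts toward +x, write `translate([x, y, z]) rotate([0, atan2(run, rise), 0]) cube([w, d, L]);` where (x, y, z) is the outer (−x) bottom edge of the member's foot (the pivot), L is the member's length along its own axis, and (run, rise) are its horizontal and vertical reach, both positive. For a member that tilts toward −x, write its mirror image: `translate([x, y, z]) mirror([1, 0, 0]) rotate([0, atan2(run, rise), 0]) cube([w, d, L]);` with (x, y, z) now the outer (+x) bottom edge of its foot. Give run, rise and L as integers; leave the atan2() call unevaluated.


translate([288, 0, 540]) cube([76, 1347, 45]);
translate([0, 92, 0]) rotate([0, atan2(288, 540), 0]) cube([35, 51, 612]);
translate([652, 92, 0]) mirror([1, 0, 0]) rotate([0, atan2(288, 540), 0]) cube([35, 51, 612]);
translate([0, 1204, 0]) rotate([0, atan2(288, 540), 0]) cube([35, 51, 612]);
translate([652, 1204, 0]) mirror([1, 0, 0]) rotate([0, atan2(288, 540), 0]) cube([35, 51, 612]);


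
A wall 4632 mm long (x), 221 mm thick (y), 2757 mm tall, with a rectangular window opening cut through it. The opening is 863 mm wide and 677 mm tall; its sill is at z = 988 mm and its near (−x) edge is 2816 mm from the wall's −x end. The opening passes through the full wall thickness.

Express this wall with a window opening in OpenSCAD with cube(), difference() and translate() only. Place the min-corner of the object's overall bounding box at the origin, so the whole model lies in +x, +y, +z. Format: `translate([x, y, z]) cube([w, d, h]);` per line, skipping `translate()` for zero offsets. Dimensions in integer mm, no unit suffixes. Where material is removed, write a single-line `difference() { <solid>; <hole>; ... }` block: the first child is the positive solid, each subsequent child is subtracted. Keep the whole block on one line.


difference() { cube([4632, 221, 2757]); translate([2816, 0, 988]) cube([863, 221, 677]); }


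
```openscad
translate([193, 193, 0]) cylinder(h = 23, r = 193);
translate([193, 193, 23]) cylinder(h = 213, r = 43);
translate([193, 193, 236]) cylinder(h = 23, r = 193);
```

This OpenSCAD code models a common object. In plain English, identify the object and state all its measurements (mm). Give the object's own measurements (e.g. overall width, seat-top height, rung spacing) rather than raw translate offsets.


A spool: two coaxial disc flanges of radius 193 mm and thickness 23 mm, joined by a core cylinder of radius 43 mm and height 213 mm. The lower flange rests on z = 0 and the three cylinders share a vertical axis.
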